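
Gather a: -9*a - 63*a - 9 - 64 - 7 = -72*a - 80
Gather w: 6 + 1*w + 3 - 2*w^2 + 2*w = -2*w^2 + 3*w + 9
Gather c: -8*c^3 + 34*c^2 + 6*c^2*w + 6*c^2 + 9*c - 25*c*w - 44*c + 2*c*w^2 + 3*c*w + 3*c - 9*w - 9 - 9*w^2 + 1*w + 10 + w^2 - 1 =-8*c^3 + c^2*(6*w + 40) + c*(2*w^2 - 22*w - 32) - 8*w^2 - 8*w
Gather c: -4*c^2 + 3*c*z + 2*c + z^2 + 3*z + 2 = -4*c^2 + c*(3*z + 2) + z^2 + 3*z + 2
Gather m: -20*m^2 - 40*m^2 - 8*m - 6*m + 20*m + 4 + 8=-60*m^2 + 6*m + 12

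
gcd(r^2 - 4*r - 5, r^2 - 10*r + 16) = 1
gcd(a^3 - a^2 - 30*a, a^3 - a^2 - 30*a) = a^3 - a^2 - 30*a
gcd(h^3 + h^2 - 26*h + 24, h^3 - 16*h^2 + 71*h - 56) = h - 1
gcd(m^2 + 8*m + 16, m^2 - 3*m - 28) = m + 4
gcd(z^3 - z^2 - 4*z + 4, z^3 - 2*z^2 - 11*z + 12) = z - 1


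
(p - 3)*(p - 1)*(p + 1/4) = p^3 - 15*p^2/4 + 2*p + 3/4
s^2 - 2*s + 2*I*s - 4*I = (s - 2)*(s + 2*I)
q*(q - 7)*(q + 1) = q^3 - 6*q^2 - 7*q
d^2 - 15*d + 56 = (d - 8)*(d - 7)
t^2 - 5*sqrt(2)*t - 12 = (t - 6*sqrt(2))*(t + sqrt(2))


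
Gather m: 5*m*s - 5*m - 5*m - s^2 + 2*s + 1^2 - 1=m*(5*s - 10) - s^2 + 2*s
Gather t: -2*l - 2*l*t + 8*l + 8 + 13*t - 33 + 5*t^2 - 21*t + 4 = 6*l + 5*t^2 + t*(-2*l - 8) - 21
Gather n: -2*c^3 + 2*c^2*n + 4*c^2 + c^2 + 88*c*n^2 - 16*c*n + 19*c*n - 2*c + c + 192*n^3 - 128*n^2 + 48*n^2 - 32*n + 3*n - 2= -2*c^3 + 5*c^2 - c + 192*n^3 + n^2*(88*c - 80) + n*(2*c^2 + 3*c - 29) - 2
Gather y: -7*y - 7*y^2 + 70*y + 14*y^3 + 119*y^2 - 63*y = 14*y^3 + 112*y^2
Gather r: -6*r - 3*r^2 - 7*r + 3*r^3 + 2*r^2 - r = 3*r^3 - r^2 - 14*r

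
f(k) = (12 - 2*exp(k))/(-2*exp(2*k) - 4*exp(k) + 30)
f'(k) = (12 - 2*exp(k))*(4*exp(2*k) + 4*exp(k))/(-2*exp(2*k) - 4*exp(k) + 30)^2 - 2*exp(k)/(-2*exp(2*k) - 4*exp(k) + 30)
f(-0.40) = 0.40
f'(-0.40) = 0.02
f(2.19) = 0.04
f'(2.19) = 0.03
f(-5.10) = 0.40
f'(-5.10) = -0.00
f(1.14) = -2.79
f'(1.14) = 72.90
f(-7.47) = 0.40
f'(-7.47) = -0.00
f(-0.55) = 0.40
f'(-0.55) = 0.01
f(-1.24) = 0.40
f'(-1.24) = 0.00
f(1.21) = -0.90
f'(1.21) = 10.00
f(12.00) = 0.00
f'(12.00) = 0.00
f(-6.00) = 0.40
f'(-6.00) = 0.00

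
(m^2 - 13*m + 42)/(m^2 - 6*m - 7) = (m - 6)/(m + 1)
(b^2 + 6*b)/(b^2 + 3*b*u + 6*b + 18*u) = b/(b + 3*u)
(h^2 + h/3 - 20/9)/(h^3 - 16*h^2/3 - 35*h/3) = (h - 4/3)/(h*(h - 7))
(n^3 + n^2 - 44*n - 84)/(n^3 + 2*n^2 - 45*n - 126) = (n + 2)/(n + 3)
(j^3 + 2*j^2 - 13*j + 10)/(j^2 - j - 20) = (-j^3 - 2*j^2 + 13*j - 10)/(-j^2 + j + 20)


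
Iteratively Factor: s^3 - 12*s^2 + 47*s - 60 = (s - 3)*(s^2 - 9*s + 20) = (s - 5)*(s - 3)*(s - 4)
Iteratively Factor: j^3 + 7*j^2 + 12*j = (j + 3)*(j^2 + 4*j) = j*(j + 3)*(j + 4)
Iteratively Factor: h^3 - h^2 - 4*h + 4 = (h - 2)*(h^2 + h - 2) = (h - 2)*(h - 1)*(h + 2)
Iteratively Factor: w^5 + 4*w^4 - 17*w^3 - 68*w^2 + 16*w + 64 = (w - 4)*(w^4 + 8*w^3 + 15*w^2 - 8*w - 16) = (w - 4)*(w + 4)*(w^3 + 4*w^2 - w - 4) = (w - 4)*(w + 1)*(w + 4)*(w^2 + 3*w - 4) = (w - 4)*(w - 1)*(w + 1)*(w + 4)*(w + 4)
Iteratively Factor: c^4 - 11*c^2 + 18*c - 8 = (c - 1)*(c^3 + c^2 - 10*c + 8) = (c - 2)*(c - 1)*(c^2 + 3*c - 4) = (c - 2)*(c - 1)^2*(c + 4)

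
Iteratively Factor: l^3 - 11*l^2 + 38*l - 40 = (l - 2)*(l^2 - 9*l + 20) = (l - 5)*(l - 2)*(l - 4)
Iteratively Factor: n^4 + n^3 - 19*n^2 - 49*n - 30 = (n + 1)*(n^3 - 19*n - 30) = (n + 1)*(n + 2)*(n^2 - 2*n - 15) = (n + 1)*(n + 2)*(n + 3)*(n - 5)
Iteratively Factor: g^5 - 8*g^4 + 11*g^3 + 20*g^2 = (g + 1)*(g^4 - 9*g^3 + 20*g^2) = g*(g + 1)*(g^3 - 9*g^2 + 20*g) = g*(g - 4)*(g + 1)*(g^2 - 5*g) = g^2*(g - 4)*(g + 1)*(g - 5)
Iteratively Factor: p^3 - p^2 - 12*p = (p + 3)*(p^2 - 4*p) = (p - 4)*(p + 3)*(p)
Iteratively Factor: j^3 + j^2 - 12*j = (j - 3)*(j^2 + 4*j) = (j - 3)*(j + 4)*(j)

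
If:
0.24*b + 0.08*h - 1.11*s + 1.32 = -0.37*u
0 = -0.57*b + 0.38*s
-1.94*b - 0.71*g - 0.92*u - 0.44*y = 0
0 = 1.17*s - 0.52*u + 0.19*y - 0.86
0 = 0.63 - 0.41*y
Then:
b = 0.296296296296296*u + 0.32367451879647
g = -2.10537297861242*u - 1.8366565175222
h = 0.652777777777778*u - 10.7345476339379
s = 0.444444444444444*u + 0.485511778194705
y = 1.54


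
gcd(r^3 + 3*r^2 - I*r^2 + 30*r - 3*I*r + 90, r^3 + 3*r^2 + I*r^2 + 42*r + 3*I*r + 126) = r^2 + r*(3 - 6*I) - 18*I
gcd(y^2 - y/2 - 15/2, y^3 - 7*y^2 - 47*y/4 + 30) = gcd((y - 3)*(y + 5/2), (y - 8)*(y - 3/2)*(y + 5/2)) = y + 5/2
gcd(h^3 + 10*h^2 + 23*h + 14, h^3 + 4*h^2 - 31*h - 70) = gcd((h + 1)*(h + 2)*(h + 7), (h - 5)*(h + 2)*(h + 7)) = h^2 + 9*h + 14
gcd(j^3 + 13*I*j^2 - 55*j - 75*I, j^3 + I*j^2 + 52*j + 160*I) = j + 5*I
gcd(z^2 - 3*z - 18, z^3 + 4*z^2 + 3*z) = z + 3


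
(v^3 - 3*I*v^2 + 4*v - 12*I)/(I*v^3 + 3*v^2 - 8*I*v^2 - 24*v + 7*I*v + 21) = I*(-v^2 - 4)/(v^2 - 8*v + 7)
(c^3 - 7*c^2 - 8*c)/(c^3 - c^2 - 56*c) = (c + 1)/(c + 7)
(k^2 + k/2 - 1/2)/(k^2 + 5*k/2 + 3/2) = (2*k - 1)/(2*k + 3)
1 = 1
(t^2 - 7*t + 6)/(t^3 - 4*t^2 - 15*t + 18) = 1/(t + 3)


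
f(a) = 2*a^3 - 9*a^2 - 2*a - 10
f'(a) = 6*a^2 - 18*a - 2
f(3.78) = -38.14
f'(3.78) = 15.69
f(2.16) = -36.16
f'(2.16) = -12.89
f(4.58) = -15.80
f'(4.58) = 41.42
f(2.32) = -38.11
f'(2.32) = -11.47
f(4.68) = -11.48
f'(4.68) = 45.17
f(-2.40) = -84.69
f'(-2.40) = 75.76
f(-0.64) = -12.93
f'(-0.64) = 11.98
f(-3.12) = -152.11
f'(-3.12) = 112.57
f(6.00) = 86.00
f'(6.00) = 106.00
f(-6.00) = -754.00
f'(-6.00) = 322.00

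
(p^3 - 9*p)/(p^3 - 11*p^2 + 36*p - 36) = p*(p + 3)/(p^2 - 8*p + 12)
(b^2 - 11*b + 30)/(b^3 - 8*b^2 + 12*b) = (b - 5)/(b*(b - 2))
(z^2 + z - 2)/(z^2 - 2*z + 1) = (z + 2)/(z - 1)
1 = 1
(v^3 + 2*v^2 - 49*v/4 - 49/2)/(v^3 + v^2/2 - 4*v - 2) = (4*v^2 - 49)/(2*(2*v^2 - 3*v - 2))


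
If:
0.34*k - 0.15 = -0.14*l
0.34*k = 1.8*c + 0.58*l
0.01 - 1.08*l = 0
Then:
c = 0.08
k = 0.44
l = 0.01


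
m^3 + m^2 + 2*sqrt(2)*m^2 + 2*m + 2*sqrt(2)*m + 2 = (m + 1)*(m + sqrt(2))^2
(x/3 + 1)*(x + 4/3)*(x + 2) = x^3/3 + 19*x^2/9 + 38*x/9 + 8/3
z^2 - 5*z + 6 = (z - 3)*(z - 2)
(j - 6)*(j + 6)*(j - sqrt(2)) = j^3 - sqrt(2)*j^2 - 36*j + 36*sqrt(2)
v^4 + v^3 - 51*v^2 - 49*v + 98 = (v - 7)*(v - 1)*(v + 2)*(v + 7)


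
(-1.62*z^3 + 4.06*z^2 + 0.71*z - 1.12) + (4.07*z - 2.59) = -1.62*z^3 + 4.06*z^2 + 4.78*z - 3.71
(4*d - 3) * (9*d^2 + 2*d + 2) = 36*d^3 - 19*d^2 + 2*d - 6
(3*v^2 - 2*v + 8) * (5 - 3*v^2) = -9*v^4 + 6*v^3 - 9*v^2 - 10*v + 40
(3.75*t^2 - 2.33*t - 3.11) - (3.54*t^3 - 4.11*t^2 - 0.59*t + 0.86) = -3.54*t^3 + 7.86*t^2 - 1.74*t - 3.97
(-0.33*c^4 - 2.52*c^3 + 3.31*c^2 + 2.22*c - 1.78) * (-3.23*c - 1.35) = 1.0659*c^5 + 8.5851*c^4 - 7.2893*c^3 - 11.6391*c^2 + 2.7524*c + 2.403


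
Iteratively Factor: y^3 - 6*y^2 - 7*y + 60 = (y - 4)*(y^2 - 2*y - 15) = (y - 5)*(y - 4)*(y + 3)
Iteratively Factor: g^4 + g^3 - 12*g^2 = (g + 4)*(g^3 - 3*g^2) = g*(g + 4)*(g^2 - 3*g) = g^2*(g + 4)*(g - 3)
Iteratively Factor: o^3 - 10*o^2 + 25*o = (o - 5)*(o^2 - 5*o) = o*(o - 5)*(o - 5)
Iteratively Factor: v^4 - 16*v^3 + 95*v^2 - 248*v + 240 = (v - 3)*(v^3 - 13*v^2 + 56*v - 80) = (v - 4)*(v - 3)*(v^2 - 9*v + 20) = (v - 5)*(v - 4)*(v - 3)*(v - 4)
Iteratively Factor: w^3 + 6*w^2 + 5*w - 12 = (w - 1)*(w^2 + 7*w + 12) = (w - 1)*(w + 4)*(w + 3)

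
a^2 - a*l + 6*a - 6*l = (a + 6)*(a - l)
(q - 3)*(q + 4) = q^2 + q - 12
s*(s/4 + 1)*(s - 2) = s^3/4 + s^2/2 - 2*s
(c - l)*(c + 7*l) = c^2 + 6*c*l - 7*l^2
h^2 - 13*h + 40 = (h - 8)*(h - 5)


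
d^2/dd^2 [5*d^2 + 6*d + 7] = 10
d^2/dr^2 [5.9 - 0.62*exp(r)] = -0.62*exp(r)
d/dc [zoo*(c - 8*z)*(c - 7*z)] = zoo*(c + z)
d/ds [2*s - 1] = 2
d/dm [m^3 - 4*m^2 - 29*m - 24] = 3*m^2 - 8*m - 29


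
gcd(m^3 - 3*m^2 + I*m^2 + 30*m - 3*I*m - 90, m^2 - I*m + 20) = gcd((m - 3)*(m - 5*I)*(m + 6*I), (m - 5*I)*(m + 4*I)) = m - 5*I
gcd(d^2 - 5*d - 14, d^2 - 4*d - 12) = d + 2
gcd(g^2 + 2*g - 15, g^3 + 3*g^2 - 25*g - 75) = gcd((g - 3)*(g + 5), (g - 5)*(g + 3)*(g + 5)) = g + 5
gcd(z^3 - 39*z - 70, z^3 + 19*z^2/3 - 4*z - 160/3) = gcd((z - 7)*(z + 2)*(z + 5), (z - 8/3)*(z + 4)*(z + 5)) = z + 5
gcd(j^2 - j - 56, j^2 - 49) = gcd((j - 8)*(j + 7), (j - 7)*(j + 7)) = j + 7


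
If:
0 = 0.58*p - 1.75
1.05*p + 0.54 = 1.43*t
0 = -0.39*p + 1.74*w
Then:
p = 3.02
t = 2.59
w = 0.68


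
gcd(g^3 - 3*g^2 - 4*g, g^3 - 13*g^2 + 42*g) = g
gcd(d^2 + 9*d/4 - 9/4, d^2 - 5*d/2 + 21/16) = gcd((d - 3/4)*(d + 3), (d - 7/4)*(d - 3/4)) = d - 3/4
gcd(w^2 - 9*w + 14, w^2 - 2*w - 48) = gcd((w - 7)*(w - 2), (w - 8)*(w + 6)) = 1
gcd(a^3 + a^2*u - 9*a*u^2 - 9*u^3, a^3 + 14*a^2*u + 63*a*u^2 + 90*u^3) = a + 3*u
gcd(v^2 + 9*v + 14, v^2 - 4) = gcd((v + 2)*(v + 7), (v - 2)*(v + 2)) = v + 2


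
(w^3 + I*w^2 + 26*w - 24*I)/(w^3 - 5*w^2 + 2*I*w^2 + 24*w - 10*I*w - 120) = (w - I)/(w - 5)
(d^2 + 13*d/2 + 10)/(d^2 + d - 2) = (d^2 + 13*d/2 + 10)/(d^2 + d - 2)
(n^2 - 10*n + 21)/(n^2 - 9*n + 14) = (n - 3)/(n - 2)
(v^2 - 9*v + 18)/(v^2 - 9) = (v - 6)/(v + 3)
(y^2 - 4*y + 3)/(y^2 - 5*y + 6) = (y - 1)/(y - 2)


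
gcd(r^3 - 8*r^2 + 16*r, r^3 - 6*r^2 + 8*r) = r^2 - 4*r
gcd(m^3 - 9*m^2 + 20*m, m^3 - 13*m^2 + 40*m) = m^2 - 5*m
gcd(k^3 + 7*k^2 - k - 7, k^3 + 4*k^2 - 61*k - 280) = k + 7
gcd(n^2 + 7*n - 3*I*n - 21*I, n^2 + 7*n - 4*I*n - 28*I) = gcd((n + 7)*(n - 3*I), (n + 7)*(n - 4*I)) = n + 7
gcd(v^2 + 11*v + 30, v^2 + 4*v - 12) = v + 6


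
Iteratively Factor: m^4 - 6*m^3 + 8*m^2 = (m)*(m^3 - 6*m^2 + 8*m) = m*(m - 2)*(m^2 - 4*m) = m^2*(m - 2)*(m - 4)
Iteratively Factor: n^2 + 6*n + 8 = (n + 2)*(n + 4)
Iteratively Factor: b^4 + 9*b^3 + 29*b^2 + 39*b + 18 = (b + 1)*(b^3 + 8*b^2 + 21*b + 18) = (b + 1)*(b + 3)*(b^2 + 5*b + 6) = (b + 1)*(b + 3)^2*(b + 2)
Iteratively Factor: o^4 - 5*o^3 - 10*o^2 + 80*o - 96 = (o - 3)*(o^3 - 2*o^2 - 16*o + 32) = (o - 3)*(o + 4)*(o^2 - 6*o + 8) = (o - 3)*(o - 2)*(o + 4)*(o - 4)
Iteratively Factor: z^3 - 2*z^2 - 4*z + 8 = (z + 2)*(z^2 - 4*z + 4) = (z - 2)*(z + 2)*(z - 2)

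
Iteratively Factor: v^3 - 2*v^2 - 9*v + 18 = (v + 3)*(v^2 - 5*v + 6) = (v - 3)*(v + 3)*(v - 2)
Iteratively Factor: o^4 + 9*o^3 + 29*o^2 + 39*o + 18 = (o + 1)*(o^3 + 8*o^2 + 21*o + 18) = (o + 1)*(o + 2)*(o^2 + 6*o + 9) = (o + 1)*(o + 2)*(o + 3)*(o + 3)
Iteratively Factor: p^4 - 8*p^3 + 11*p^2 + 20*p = (p - 4)*(p^3 - 4*p^2 - 5*p) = p*(p - 4)*(p^2 - 4*p - 5) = p*(p - 5)*(p - 4)*(p + 1)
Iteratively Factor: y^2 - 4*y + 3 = (y - 1)*(y - 3)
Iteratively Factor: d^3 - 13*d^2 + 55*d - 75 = (d - 5)*(d^2 - 8*d + 15) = (d - 5)*(d - 3)*(d - 5)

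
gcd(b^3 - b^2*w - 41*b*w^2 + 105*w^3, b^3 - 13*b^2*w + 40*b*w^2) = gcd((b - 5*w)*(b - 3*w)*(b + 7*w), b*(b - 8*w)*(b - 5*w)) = -b + 5*w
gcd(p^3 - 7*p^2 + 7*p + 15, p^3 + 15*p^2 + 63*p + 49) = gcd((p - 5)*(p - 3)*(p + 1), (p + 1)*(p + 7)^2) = p + 1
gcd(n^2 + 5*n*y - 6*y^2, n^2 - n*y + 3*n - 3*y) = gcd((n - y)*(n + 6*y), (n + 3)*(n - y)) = -n + y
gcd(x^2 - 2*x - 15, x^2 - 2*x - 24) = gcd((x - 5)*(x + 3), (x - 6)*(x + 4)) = 1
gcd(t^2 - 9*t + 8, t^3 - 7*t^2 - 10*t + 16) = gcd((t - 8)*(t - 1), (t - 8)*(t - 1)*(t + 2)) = t^2 - 9*t + 8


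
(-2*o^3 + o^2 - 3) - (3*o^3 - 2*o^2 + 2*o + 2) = -5*o^3 + 3*o^2 - 2*o - 5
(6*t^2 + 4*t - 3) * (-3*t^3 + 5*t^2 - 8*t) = -18*t^5 + 18*t^4 - 19*t^3 - 47*t^2 + 24*t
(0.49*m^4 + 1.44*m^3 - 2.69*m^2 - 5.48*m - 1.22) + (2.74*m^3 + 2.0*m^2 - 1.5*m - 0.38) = 0.49*m^4 + 4.18*m^3 - 0.69*m^2 - 6.98*m - 1.6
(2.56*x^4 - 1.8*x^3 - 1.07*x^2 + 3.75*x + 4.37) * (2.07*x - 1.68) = 5.2992*x^5 - 8.0268*x^4 + 0.8091*x^3 + 9.5601*x^2 + 2.7459*x - 7.3416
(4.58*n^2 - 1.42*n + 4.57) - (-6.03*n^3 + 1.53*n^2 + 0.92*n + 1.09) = 6.03*n^3 + 3.05*n^2 - 2.34*n + 3.48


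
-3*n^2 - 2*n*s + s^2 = (-3*n + s)*(n + s)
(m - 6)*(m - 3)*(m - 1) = m^3 - 10*m^2 + 27*m - 18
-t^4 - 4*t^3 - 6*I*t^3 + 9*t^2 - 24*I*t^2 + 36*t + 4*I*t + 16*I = (t + 4)*(t + 4*I)*(-I*t + 1)^2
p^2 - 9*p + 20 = (p - 5)*(p - 4)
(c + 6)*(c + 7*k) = c^2 + 7*c*k + 6*c + 42*k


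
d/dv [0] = 0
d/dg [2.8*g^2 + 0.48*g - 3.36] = 5.6*g + 0.48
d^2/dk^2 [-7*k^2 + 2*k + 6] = -14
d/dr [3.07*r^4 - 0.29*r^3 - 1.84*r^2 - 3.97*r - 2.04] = 12.28*r^3 - 0.87*r^2 - 3.68*r - 3.97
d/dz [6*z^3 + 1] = 18*z^2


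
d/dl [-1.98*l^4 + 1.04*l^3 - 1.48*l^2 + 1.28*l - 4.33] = -7.92*l^3 + 3.12*l^2 - 2.96*l + 1.28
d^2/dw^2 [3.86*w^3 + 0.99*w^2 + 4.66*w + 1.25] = 23.16*w + 1.98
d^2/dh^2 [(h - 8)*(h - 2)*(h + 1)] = 6*h - 18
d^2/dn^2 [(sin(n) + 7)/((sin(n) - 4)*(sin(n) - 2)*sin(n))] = (-4*sin(n)^4 - 45*sin(n)^3 + 464*sin(n)^2 - 1120*sin(n) + 392 + 1400/sin(n) - 2016/sin(n)^2 + 896/sin(n)^3)/((sin(n) - 4)^3*(sin(n) - 2)^3)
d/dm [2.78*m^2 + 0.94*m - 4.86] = 5.56*m + 0.94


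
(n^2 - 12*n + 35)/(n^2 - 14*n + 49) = (n - 5)/(n - 7)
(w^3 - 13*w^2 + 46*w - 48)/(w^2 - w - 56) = (w^2 - 5*w + 6)/(w + 7)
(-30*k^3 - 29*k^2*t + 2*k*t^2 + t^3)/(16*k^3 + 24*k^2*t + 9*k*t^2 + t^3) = (-30*k^2 + k*t + t^2)/(16*k^2 + 8*k*t + t^2)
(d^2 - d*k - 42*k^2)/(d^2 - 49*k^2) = (d + 6*k)/(d + 7*k)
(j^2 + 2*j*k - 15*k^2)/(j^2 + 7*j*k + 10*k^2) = (j - 3*k)/(j + 2*k)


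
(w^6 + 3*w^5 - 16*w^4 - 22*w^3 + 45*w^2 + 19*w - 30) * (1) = w^6 + 3*w^5 - 16*w^4 - 22*w^3 + 45*w^2 + 19*w - 30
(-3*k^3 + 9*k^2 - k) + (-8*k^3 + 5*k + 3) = -11*k^3 + 9*k^2 + 4*k + 3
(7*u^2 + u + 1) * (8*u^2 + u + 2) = 56*u^4 + 15*u^3 + 23*u^2 + 3*u + 2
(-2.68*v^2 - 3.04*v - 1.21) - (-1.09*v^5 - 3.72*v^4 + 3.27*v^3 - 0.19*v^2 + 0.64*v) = 1.09*v^5 + 3.72*v^4 - 3.27*v^3 - 2.49*v^2 - 3.68*v - 1.21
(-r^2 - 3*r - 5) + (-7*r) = -r^2 - 10*r - 5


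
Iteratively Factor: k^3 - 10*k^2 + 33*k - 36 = (k - 3)*(k^2 - 7*k + 12) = (k - 4)*(k - 3)*(k - 3)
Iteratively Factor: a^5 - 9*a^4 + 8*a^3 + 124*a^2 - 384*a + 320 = (a - 2)*(a^4 - 7*a^3 - 6*a^2 + 112*a - 160) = (a - 5)*(a - 2)*(a^3 - 2*a^2 - 16*a + 32) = (a - 5)*(a - 2)^2*(a^2 - 16) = (a - 5)*(a - 4)*(a - 2)^2*(a + 4)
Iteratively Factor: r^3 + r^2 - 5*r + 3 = (r - 1)*(r^2 + 2*r - 3) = (r - 1)^2*(r + 3)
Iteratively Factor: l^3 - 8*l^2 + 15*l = (l - 3)*(l^2 - 5*l) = l*(l - 3)*(l - 5)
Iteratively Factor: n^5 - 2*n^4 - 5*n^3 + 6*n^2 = (n)*(n^4 - 2*n^3 - 5*n^2 + 6*n) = n*(n + 2)*(n^3 - 4*n^2 + 3*n) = n^2*(n + 2)*(n^2 - 4*n + 3) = n^2*(n - 3)*(n + 2)*(n - 1)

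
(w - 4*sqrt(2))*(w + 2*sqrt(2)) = w^2 - 2*sqrt(2)*w - 16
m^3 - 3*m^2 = m^2*(m - 3)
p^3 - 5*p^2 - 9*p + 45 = (p - 5)*(p - 3)*(p + 3)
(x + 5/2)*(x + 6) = x^2 + 17*x/2 + 15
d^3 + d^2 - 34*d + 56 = (d - 4)*(d - 2)*(d + 7)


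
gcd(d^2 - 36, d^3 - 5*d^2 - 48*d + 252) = d - 6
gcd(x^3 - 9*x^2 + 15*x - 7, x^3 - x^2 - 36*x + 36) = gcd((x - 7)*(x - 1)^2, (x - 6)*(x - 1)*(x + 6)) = x - 1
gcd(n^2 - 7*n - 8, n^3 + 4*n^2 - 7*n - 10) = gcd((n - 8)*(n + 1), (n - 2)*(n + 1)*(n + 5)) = n + 1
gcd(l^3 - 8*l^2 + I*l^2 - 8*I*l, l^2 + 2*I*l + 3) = 1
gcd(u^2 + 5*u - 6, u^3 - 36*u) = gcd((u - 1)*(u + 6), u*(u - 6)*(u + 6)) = u + 6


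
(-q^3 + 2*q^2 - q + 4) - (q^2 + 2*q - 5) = -q^3 + q^2 - 3*q + 9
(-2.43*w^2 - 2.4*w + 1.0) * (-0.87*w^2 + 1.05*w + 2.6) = 2.1141*w^4 - 0.4635*w^3 - 9.708*w^2 - 5.19*w + 2.6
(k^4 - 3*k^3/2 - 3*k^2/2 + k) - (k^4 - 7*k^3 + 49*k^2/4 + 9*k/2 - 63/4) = 11*k^3/2 - 55*k^2/4 - 7*k/2 + 63/4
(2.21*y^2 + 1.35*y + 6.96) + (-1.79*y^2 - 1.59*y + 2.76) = 0.42*y^2 - 0.24*y + 9.72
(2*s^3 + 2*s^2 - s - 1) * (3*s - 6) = 6*s^4 - 6*s^3 - 15*s^2 + 3*s + 6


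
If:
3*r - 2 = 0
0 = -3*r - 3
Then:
No Solution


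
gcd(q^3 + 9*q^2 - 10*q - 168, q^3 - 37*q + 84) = q^2 + 3*q - 28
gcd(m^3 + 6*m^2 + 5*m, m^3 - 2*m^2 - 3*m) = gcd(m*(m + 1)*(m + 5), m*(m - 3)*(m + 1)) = m^2 + m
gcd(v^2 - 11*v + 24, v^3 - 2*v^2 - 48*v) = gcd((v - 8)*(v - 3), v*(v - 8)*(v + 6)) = v - 8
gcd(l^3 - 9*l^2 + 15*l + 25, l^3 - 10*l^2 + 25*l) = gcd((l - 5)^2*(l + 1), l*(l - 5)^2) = l^2 - 10*l + 25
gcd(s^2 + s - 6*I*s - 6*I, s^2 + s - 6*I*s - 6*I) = s^2 + s*(1 - 6*I) - 6*I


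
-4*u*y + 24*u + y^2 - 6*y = (-4*u + y)*(y - 6)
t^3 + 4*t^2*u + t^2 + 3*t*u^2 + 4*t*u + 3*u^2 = (t + 1)*(t + u)*(t + 3*u)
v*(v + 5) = v^2 + 5*v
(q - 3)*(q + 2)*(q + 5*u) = q^3 + 5*q^2*u - q^2 - 5*q*u - 6*q - 30*u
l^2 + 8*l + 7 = (l + 1)*(l + 7)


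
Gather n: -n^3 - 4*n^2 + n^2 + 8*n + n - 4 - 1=-n^3 - 3*n^2 + 9*n - 5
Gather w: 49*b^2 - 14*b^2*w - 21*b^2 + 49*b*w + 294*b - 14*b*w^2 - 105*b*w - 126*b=28*b^2 - 14*b*w^2 + 168*b + w*(-14*b^2 - 56*b)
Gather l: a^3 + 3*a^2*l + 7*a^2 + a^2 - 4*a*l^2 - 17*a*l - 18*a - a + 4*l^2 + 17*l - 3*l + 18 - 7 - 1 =a^3 + 8*a^2 - 19*a + l^2*(4 - 4*a) + l*(3*a^2 - 17*a + 14) + 10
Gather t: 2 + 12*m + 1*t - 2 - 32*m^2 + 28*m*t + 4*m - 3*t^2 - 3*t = -32*m^2 + 16*m - 3*t^2 + t*(28*m - 2)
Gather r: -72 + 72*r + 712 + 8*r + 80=80*r + 720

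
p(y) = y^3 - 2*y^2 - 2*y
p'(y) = 3*y^2 - 4*y - 2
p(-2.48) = -22.59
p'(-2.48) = 26.37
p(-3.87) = -80.17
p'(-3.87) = 58.41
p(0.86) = -2.56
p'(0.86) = -3.22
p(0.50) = -1.38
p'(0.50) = -3.25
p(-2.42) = -21.05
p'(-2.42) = 25.25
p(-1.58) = -5.78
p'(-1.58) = 11.81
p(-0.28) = 0.38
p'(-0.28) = -0.64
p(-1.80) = -8.71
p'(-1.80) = 14.92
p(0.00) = 0.00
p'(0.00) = -2.00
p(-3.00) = -39.00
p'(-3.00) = 37.00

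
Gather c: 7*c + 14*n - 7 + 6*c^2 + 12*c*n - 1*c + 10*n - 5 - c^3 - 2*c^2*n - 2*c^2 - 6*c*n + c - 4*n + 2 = -c^3 + c^2*(4 - 2*n) + c*(6*n + 7) + 20*n - 10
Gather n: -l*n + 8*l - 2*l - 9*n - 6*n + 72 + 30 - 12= 6*l + n*(-l - 15) + 90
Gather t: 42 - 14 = 28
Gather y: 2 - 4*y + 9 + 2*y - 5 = 6 - 2*y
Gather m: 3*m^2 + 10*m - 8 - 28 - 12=3*m^2 + 10*m - 48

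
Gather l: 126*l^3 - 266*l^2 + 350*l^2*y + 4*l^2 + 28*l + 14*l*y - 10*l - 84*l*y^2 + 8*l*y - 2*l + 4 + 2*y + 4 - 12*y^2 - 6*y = 126*l^3 + l^2*(350*y - 262) + l*(-84*y^2 + 22*y + 16) - 12*y^2 - 4*y + 8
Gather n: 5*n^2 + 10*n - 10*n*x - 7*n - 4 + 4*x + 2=5*n^2 + n*(3 - 10*x) + 4*x - 2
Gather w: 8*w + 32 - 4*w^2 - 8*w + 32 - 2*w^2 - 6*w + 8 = -6*w^2 - 6*w + 72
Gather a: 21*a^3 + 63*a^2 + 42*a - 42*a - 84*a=21*a^3 + 63*a^2 - 84*a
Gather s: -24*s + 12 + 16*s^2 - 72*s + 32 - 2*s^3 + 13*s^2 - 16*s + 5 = -2*s^3 + 29*s^2 - 112*s + 49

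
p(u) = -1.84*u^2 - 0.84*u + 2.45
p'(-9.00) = 32.28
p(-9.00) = -139.03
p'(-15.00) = 54.36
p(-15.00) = -398.95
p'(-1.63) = 5.16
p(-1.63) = -1.07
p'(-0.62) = 1.44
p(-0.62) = 2.26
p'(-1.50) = 4.68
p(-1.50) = -0.43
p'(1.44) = -6.14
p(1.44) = -2.58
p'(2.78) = -11.07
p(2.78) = -14.11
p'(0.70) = -3.42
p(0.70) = 0.96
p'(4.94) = -19.02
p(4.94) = -46.60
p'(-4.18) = 14.54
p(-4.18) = -26.19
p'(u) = -3.68*u - 0.84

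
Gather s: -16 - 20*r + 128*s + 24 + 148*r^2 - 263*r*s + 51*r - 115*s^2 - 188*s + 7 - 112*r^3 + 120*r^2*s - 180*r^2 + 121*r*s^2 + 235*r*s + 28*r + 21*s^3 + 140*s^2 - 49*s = -112*r^3 - 32*r^2 + 59*r + 21*s^3 + s^2*(121*r + 25) + s*(120*r^2 - 28*r - 109) + 15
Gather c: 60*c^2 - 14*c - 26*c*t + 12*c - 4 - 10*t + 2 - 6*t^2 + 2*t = 60*c^2 + c*(-26*t - 2) - 6*t^2 - 8*t - 2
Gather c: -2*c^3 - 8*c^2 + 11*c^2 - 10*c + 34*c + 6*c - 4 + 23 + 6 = -2*c^3 + 3*c^2 + 30*c + 25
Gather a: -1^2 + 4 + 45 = 48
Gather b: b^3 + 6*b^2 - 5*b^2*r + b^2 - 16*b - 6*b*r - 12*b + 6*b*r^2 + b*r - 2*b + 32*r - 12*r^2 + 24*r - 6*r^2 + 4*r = b^3 + b^2*(7 - 5*r) + b*(6*r^2 - 5*r - 30) - 18*r^2 + 60*r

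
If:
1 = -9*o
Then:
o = -1/9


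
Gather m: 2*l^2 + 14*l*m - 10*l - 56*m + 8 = 2*l^2 - 10*l + m*(14*l - 56) + 8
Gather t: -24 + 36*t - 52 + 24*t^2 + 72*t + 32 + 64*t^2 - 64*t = 88*t^2 + 44*t - 44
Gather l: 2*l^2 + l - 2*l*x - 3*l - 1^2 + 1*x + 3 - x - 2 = 2*l^2 + l*(-2*x - 2)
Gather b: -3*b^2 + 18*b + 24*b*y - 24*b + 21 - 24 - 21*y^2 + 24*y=-3*b^2 + b*(24*y - 6) - 21*y^2 + 24*y - 3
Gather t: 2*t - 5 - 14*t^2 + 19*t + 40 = -14*t^2 + 21*t + 35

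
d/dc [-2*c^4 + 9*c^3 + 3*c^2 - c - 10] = -8*c^3 + 27*c^2 + 6*c - 1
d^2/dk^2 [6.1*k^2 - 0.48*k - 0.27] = 12.2000000000000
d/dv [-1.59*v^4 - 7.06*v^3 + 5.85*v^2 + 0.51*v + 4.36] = -6.36*v^3 - 21.18*v^2 + 11.7*v + 0.51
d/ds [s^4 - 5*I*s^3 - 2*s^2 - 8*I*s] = 4*s^3 - 15*I*s^2 - 4*s - 8*I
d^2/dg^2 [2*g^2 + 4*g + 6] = 4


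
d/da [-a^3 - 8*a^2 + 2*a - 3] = -3*a^2 - 16*a + 2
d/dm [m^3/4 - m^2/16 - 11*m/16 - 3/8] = 3*m^2/4 - m/8 - 11/16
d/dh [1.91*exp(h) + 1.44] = 1.91*exp(h)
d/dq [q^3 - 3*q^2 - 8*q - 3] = 3*q^2 - 6*q - 8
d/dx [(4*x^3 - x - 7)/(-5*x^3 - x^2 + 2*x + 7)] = (-4*x^4 + 6*x^3 - 22*x^2 - 14*x + 7)/(25*x^6 + 10*x^5 - 19*x^4 - 74*x^3 - 10*x^2 + 28*x + 49)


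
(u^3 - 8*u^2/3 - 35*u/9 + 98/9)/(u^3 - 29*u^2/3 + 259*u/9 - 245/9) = (u + 2)/(u - 5)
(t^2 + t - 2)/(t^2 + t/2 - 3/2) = 2*(t + 2)/(2*t + 3)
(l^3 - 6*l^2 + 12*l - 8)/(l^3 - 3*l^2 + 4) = (l - 2)/(l + 1)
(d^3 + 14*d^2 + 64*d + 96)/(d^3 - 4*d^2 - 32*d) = (d^2 + 10*d + 24)/(d*(d - 8))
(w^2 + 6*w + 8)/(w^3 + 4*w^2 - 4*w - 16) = 1/(w - 2)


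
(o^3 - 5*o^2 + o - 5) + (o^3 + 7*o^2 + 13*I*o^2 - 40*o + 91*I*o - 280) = 2*o^3 + 2*o^2 + 13*I*o^2 - 39*o + 91*I*o - 285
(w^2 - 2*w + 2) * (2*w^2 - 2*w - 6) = 2*w^4 - 6*w^3 + 2*w^2 + 8*w - 12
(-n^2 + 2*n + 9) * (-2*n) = 2*n^3 - 4*n^2 - 18*n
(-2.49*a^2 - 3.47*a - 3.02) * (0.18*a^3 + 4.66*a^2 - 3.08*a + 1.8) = -0.4482*a^5 - 12.228*a^4 - 9.0446*a^3 - 7.8676*a^2 + 3.0556*a - 5.436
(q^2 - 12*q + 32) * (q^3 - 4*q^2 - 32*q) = q^5 - 16*q^4 + 48*q^3 + 256*q^2 - 1024*q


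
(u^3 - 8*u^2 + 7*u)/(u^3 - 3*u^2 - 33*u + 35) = u/(u + 5)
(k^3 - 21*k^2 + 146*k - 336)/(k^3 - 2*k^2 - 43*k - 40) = (k^2 - 13*k + 42)/(k^2 + 6*k + 5)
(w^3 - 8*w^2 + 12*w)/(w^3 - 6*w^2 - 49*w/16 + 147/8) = 16*w*(w - 2)/(16*w^2 - 49)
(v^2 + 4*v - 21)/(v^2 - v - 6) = (v + 7)/(v + 2)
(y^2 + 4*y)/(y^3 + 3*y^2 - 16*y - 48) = y/(y^2 - y - 12)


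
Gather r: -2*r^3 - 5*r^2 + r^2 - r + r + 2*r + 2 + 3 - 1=-2*r^3 - 4*r^2 + 2*r + 4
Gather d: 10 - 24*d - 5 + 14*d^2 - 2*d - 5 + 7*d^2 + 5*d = 21*d^2 - 21*d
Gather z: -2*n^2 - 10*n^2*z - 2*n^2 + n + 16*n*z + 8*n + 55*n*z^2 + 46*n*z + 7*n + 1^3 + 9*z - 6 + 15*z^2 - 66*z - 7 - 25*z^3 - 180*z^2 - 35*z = -4*n^2 + 16*n - 25*z^3 + z^2*(55*n - 165) + z*(-10*n^2 + 62*n - 92) - 12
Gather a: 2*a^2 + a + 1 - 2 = 2*a^2 + a - 1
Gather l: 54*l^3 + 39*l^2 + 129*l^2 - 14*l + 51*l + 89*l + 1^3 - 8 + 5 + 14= 54*l^3 + 168*l^2 + 126*l + 12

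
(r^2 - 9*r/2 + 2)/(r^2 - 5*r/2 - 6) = (2*r - 1)/(2*r + 3)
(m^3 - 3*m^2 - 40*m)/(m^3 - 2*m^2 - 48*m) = (m + 5)/(m + 6)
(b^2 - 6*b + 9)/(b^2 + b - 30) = (b^2 - 6*b + 9)/(b^2 + b - 30)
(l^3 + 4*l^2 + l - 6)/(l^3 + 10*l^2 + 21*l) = (l^2 + l - 2)/(l*(l + 7))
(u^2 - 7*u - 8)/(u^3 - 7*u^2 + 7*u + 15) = (u - 8)/(u^2 - 8*u + 15)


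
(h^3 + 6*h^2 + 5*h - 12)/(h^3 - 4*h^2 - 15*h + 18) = (h + 4)/(h - 6)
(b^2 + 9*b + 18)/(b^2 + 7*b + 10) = (b^2 + 9*b + 18)/(b^2 + 7*b + 10)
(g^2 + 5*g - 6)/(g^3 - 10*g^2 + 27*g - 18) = (g + 6)/(g^2 - 9*g + 18)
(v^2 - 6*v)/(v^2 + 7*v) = (v - 6)/(v + 7)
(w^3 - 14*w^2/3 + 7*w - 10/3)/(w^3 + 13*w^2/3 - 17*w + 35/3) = (w - 2)/(w + 7)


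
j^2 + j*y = j*(j + y)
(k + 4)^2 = k^2 + 8*k + 16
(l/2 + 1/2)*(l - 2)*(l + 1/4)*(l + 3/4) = l^4/2 - 45*l^2/32 - 35*l/32 - 3/16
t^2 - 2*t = t*(t - 2)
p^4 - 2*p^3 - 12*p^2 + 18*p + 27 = (p - 3)^2*(p + 1)*(p + 3)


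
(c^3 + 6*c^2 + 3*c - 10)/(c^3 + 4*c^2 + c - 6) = (c + 5)/(c + 3)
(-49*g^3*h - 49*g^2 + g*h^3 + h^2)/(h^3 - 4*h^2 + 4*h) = (-49*g^3*h - 49*g^2 + g*h^3 + h^2)/(h*(h^2 - 4*h + 4))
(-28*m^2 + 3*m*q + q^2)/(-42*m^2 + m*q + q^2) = (-4*m + q)/(-6*m + q)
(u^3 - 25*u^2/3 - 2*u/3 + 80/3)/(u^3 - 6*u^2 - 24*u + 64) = (u + 5/3)/(u + 4)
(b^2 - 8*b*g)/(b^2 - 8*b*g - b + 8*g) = b/(b - 1)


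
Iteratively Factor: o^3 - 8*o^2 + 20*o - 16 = (o - 2)*(o^2 - 6*o + 8) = (o - 2)^2*(o - 4)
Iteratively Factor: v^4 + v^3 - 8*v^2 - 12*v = (v + 2)*(v^3 - v^2 - 6*v) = (v + 2)^2*(v^2 - 3*v) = v*(v + 2)^2*(v - 3)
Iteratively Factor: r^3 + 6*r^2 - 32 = (r + 4)*(r^2 + 2*r - 8) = (r + 4)^2*(r - 2)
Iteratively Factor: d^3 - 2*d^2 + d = (d - 1)*(d^2 - d) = (d - 1)^2*(d)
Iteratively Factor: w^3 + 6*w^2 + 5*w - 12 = (w + 3)*(w^2 + 3*w - 4) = (w + 3)*(w + 4)*(w - 1)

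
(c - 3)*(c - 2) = c^2 - 5*c + 6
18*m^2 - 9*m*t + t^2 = (-6*m + t)*(-3*m + t)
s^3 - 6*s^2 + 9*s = s*(s - 3)^2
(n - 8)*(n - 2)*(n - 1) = n^3 - 11*n^2 + 26*n - 16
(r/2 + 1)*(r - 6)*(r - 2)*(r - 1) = r^4/2 - 7*r^3/2 + r^2 + 14*r - 12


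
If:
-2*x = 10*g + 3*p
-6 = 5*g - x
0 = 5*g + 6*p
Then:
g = -24/35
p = 4/7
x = 18/7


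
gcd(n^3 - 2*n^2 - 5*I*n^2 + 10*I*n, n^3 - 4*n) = n^2 - 2*n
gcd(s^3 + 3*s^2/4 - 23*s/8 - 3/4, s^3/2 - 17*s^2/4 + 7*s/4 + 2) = 1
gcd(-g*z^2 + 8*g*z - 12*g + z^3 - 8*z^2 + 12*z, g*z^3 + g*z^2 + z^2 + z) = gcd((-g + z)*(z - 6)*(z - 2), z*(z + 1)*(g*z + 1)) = 1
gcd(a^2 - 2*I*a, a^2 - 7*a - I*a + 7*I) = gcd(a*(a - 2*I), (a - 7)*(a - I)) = 1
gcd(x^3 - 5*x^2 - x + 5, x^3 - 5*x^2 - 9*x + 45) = x - 5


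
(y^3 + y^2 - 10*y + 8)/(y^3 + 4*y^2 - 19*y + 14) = (y + 4)/(y + 7)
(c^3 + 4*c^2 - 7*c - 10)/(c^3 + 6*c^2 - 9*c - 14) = (c + 5)/(c + 7)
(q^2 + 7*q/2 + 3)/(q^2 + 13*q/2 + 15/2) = (q + 2)/(q + 5)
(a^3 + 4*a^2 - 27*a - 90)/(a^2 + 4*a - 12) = (a^2 - 2*a - 15)/(a - 2)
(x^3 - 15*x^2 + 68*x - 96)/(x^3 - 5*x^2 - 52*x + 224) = (x - 3)/(x + 7)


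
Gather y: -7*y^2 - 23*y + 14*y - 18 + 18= -7*y^2 - 9*y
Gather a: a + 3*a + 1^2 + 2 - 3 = 4*a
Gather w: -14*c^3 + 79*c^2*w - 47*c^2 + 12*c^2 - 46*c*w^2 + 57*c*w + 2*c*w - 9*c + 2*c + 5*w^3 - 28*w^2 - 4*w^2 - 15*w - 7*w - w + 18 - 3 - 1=-14*c^3 - 35*c^2 - 7*c + 5*w^3 + w^2*(-46*c - 32) + w*(79*c^2 + 59*c - 23) + 14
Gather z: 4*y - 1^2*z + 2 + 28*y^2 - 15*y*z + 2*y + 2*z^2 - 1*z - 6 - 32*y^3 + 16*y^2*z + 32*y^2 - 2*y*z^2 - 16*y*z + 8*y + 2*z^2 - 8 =-32*y^3 + 60*y^2 + 14*y + z^2*(4 - 2*y) + z*(16*y^2 - 31*y - 2) - 12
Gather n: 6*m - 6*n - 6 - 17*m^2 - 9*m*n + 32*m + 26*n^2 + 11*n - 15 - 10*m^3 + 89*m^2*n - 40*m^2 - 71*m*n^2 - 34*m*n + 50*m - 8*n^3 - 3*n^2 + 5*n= -10*m^3 - 57*m^2 + 88*m - 8*n^3 + n^2*(23 - 71*m) + n*(89*m^2 - 43*m + 10) - 21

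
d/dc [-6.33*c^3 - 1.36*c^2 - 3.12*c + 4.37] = -18.99*c^2 - 2.72*c - 3.12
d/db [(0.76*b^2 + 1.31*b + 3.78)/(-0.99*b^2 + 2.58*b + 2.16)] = (3.2577*b^2 + 10.7676*b - 6.9228)/(0.9801*b^4 - 5.1084*b^3 + 2.3796*b^2 + 11.1456*b + 4.6656)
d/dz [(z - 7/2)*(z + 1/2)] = 2*z - 3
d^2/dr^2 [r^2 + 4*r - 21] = 2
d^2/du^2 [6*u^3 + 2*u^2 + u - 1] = 36*u + 4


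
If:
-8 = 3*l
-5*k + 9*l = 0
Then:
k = -24/5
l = -8/3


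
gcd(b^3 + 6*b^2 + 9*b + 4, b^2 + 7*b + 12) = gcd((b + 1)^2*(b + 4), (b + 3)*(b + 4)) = b + 4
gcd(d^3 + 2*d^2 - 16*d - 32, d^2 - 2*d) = 1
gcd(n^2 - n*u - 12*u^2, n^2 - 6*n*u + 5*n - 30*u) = 1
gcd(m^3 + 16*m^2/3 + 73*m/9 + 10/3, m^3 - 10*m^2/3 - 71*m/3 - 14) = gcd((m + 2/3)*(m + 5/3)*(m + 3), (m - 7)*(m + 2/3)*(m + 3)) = m^2 + 11*m/3 + 2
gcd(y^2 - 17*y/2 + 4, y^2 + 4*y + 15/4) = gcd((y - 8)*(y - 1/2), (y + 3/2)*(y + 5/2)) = 1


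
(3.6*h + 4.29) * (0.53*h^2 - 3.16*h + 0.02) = 1.908*h^3 - 9.1023*h^2 - 13.4844*h + 0.0858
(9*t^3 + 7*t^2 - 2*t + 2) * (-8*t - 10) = -72*t^4 - 146*t^3 - 54*t^2 + 4*t - 20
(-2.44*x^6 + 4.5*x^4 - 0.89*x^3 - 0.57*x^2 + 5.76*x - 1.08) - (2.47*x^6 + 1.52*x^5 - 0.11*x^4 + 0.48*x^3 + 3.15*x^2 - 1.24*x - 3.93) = -4.91*x^6 - 1.52*x^5 + 4.61*x^4 - 1.37*x^3 - 3.72*x^2 + 7.0*x + 2.85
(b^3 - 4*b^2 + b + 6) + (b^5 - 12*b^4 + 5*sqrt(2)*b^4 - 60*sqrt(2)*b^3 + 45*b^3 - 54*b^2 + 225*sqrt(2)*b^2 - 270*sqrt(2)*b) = b^5 - 12*b^4 + 5*sqrt(2)*b^4 - 60*sqrt(2)*b^3 + 46*b^3 - 58*b^2 + 225*sqrt(2)*b^2 - 270*sqrt(2)*b + b + 6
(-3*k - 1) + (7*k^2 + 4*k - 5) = 7*k^2 + k - 6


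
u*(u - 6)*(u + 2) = u^3 - 4*u^2 - 12*u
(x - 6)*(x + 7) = x^2 + x - 42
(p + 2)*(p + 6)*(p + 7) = p^3 + 15*p^2 + 68*p + 84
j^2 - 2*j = j*(j - 2)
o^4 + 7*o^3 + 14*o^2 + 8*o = o*(o + 1)*(o + 2)*(o + 4)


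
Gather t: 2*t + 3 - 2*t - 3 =0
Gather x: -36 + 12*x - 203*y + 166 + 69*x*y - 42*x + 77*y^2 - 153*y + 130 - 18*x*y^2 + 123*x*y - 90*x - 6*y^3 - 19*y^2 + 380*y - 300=x*(-18*y^2 + 192*y - 120) - 6*y^3 + 58*y^2 + 24*y - 40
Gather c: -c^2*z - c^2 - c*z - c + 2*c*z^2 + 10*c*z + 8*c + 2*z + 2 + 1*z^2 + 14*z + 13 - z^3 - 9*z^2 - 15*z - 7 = c^2*(-z - 1) + c*(2*z^2 + 9*z + 7) - z^3 - 8*z^2 + z + 8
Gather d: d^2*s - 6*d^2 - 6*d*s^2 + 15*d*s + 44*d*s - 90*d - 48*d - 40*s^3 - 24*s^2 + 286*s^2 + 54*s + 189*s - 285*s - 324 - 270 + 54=d^2*(s - 6) + d*(-6*s^2 + 59*s - 138) - 40*s^3 + 262*s^2 - 42*s - 540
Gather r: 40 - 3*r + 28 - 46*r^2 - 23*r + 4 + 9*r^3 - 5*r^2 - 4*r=9*r^3 - 51*r^2 - 30*r + 72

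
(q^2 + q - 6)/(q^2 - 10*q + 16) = (q + 3)/(q - 8)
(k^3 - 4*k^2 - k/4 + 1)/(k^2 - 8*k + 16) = (k^2 - 1/4)/(k - 4)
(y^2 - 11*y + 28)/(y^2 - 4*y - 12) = (-y^2 + 11*y - 28)/(-y^2 + 4*y + 12)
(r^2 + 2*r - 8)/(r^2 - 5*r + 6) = (r + 4)/(r - 3)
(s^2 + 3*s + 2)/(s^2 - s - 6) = (s + 1)/(s - 3)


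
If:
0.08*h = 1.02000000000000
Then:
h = 12.75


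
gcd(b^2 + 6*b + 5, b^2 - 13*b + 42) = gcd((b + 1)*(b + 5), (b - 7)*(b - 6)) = 1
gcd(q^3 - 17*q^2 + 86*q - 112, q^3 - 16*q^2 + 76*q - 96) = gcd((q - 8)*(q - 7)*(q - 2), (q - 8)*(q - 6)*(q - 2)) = q^2 - 10*q + 16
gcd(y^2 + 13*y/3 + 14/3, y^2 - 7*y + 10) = 1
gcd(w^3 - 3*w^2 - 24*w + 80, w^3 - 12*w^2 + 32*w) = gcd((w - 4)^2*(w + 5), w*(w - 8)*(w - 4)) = w - 4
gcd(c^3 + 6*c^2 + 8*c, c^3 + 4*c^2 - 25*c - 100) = c + 4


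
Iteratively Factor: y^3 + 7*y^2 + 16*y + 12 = (y + 2)*(y^2 + 5*y + 6) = (y + 2)*(y + 3)*(y + 2)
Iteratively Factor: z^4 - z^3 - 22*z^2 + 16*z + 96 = (z - 3)*(z^3 + 2*z^2 - 16*z - 32) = (z - 4)*(z - 3)*(z^2 + 6*z + 8) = (z - 4)*(z - 3)*(z + 4)*(z + 2)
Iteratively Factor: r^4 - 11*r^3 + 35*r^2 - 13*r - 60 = (r - 5)*(r^3 - 6*r^2 + 5*r + 12) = (r - 5)*(r + 1)*(r^2 - 7*r + 12) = (r - 5)*(r - 4)*(r + 1)*(r - 3)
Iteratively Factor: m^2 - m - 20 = (m - 5)*(m + 4)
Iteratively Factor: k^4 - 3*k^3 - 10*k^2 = (k)*(k^3 - 3*k^2 - 10*k) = k*(k + 2)*(k^2 - 5*k) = k*(k - 5)*(k + 2)*(k)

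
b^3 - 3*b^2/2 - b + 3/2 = (b - 3/2)*(b - 1)*(b + 1)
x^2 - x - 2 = (x - 2)*(x + 1)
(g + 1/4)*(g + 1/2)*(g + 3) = g^3 + 15*g^2/4 + 19*g/8 + 3/8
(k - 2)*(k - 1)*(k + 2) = k^3 - k^2 - 4*k + 4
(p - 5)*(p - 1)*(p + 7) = p^3 + p^2 - 37*p + 35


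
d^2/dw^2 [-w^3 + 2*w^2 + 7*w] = 4 - 6*w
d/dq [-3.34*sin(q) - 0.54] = -3.34*cos(q)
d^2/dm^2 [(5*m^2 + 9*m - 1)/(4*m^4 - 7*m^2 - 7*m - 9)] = 8*(60*m^8 + 216*m^7 - 5*m^6 + 21*m^5 + 792*m^4 + 873*m^3 - 327*m^2 - 462*m - 37)/(64*m^12 - 336*m^10 - 336*m^9 + 156*m^8 + 1176*m^7 + 1757*m^6 + 483*m^5 - 1380*m^4 - 2989*m^3 - 3024*m^2 - 1701*m - 729)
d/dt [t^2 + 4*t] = 2*t + 4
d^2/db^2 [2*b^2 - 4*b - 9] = 4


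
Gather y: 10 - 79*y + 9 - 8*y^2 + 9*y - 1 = -8*y^2 - 70*y + 18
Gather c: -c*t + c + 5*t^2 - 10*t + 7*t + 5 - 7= c*(1 - t) + 5*t^2 - 3*t - 2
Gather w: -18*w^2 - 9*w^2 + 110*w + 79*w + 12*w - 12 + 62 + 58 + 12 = -27*w^2 + 201*w + 120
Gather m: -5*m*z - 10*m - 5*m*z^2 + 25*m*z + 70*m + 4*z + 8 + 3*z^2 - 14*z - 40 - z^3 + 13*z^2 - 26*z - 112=m*(-5*z^2 + 20*z + 60) - z^3 + 16*z^2 - 36*z - 144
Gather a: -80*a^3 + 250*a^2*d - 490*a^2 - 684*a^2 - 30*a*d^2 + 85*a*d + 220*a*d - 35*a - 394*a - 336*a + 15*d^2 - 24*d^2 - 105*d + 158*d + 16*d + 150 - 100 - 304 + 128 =-80*a^3 + a^2*(250*d - 1174) + a*(-30*d^2 + 305*d - 765) - 9*d^2 + 69*d - 126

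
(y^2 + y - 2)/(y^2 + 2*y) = (y - 1)/y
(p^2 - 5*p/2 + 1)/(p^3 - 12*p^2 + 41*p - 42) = (p - 1/2)/(p^2 - 10*p + 21)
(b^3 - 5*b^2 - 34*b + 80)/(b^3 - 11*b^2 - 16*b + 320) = (b - 2)/(b - 8)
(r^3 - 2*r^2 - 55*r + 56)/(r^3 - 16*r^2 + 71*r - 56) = (r + 7)/(r - 7)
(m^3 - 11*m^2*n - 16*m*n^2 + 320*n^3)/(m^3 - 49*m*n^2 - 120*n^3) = (m - 8*n)/(m + 3*n)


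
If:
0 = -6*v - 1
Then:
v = -1/6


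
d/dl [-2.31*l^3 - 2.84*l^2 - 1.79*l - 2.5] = -6.93*l^2 - 5.68*l - 1.79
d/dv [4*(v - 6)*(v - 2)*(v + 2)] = 12*v^2 - 48*v - 16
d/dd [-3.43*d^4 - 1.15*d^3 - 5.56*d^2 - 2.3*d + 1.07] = -13.72*d^3 - 3.45*d^2 - 11.12*d - 2.3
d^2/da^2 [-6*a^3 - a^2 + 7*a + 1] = -36*a - 2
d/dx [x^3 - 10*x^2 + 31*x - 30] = 3*x^2 - 20*x + 31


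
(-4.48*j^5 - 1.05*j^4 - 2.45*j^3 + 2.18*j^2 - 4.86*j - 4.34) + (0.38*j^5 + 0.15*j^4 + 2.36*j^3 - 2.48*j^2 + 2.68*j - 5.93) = -4.1*j^5 - 0.9*j^4 - 0.0900000000000003*j^3 - 0.3*j^2 - 2.18*j - 10.27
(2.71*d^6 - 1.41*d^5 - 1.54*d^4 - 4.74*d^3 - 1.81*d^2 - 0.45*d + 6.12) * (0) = 0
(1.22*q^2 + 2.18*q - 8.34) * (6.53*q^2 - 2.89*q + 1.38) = 7.9666*q^4 + 10.7096*q^3 - 59.0768*q^2 + 27.111*q - 11.5092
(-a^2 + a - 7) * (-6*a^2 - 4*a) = 6*a^4 - 2*a^3 + 38*a^2 + 28*a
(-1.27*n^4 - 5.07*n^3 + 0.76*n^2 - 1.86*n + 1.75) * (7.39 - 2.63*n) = 3.3401*n^5 + 3.9488*n^4 - 39.4661*n^3 + 10.5082*n^2 - 18.3479*n + 12.9325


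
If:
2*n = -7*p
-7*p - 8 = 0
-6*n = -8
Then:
No Solution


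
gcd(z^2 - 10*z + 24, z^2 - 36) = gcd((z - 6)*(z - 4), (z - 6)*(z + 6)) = z - 6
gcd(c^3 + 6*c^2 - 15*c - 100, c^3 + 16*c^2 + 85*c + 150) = c^2 + 10*c + 25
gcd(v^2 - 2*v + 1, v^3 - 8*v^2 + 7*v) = v - 1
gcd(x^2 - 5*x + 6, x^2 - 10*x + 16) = x - 2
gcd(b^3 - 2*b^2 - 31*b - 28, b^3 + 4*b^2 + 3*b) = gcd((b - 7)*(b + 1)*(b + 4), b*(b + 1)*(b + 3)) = b + 1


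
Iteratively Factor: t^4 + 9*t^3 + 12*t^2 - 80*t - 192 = (t + 4)*(t^3 + 5*t^2 - 8*t - 48) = (t + 4)^2*(t^2 + t - 12) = (t + 4)^3*(t - 3)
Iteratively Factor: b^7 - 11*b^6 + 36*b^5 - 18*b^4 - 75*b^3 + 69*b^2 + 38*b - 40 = (b - 1)*(b^6 - 10*b^5 + 26*b^4 + 8*b^3 - 67*b^2 + 2*b + 40) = (b - 1)*(b + 1)*(b^5 - 11*b^4 + 37*b^3 - 29*b^2 - 38*b + 40) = (b - 1)*(b + 1)^2*(b^4 - 12*b^3 + 49*b^2 - 78*b + 40) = (b - 5)*(b - 1)*(b + 1)^2*(b^3 - 7*b^2 + 14*b - 8) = (b - 5)*(b - 1)^2*(b + 1)^2*(b^2 - 6*b + 8) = (b - 5)*(b - 4)*(b - 1)^2*(b + 1)^2*(b - 2)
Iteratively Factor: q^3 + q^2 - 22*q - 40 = (q + 4)*(q^2 - 3*q - 10) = (q + 2)*(q + 4)*(q - 5)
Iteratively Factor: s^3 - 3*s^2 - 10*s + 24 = (s + 3)*(s^2 - 6*s + 8) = (s - 4)*(s + 3)*(s - 2)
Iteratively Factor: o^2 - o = (o - 1)*(o)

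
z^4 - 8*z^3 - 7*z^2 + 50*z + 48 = (z - 8)*(z - 3)*(z + 1)*(z + 2)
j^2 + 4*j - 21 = (j - 3)*(j + 7)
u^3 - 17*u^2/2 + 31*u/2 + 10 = (u - 5)*(u - 4)*(u + 1/2)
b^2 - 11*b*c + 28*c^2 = (b - 7*c)*(b - 4*c)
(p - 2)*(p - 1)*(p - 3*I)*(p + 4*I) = p^4 - 3*p^3 + I*p^3 + 14*p^2 - 3*I*p^2 - 36*p + 2*I*p + 24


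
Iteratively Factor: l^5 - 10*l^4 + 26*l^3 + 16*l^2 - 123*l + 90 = (l + 2)*(l^4 - 12*l^3 + 50*l^2 - 84*l + 45) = (l - 5)*(l + 2)*(l^3 - 7*l^2 + 15*l - 9) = (l - 5)*(l - 3)*(l + 2)*(l^2 - 4*l + 3) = (l - 5)*(l - 3)*(l - 1)*(l + 2)*(l - 3)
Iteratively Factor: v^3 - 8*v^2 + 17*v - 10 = (v - 5)*(v^2 - 3*v + 2) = (v - 5)*(v - 1)*(v - 2)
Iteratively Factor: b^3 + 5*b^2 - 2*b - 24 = (b + 4)*(b^2 + b - 6) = (b + 3)*(b + 4)*(b - 2)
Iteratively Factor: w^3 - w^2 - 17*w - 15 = (w + 1)*(w^2 - 2*w - 15) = (w + 1)*(w + 3)*(w - 5)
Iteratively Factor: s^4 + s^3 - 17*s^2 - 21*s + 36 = (s - 4)*(s^3 + 5*s^2 + 3*s - 9) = (s - 4)*(s + 3)*(s^2 + 2*s - 3) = (s - 4)*(s + 3)^2*(s - 1)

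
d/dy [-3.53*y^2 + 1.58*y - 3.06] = 1.58 - 7.06*y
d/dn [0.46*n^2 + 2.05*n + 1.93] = 0.92*n + 2.05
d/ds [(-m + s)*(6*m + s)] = 5*m + 2*s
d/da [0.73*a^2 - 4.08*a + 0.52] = 1.46*a - 4.08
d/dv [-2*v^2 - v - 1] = -4*v - 1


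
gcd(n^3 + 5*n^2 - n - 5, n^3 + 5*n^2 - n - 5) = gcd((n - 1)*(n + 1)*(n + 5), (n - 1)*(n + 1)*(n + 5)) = n^3 + 5*n^2 - n - 5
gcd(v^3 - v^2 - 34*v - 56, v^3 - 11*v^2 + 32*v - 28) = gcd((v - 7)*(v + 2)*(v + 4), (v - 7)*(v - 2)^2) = v - 7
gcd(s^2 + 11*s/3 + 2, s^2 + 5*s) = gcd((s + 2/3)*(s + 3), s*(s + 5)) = 1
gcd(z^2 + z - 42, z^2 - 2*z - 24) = z - 6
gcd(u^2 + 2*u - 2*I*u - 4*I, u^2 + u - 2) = u + 2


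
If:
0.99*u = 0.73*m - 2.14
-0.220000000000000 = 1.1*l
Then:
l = -0.20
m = 1.35616438356164*u + 2.93150684931507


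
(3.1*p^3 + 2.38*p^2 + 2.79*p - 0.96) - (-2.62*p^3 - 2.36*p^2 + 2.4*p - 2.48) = 5.72*p^3 + 4.74*p^2 + 0.39*p + 1.52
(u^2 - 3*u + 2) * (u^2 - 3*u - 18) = u^4 - 6*u^3 - 7*u^2 + 48*u - 36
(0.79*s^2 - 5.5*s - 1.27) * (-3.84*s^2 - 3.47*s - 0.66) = -3.0336*s^4 + 18.3787*s^3 + 23.4404*s^2 + 8.0369*s + 0.8382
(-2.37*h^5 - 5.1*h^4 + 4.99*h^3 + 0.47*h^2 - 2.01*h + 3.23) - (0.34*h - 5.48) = -2.37*h^5 - 5.1*h^4 + 4.99*h^3 + 0.47*h^2 - 2.35*h + 8.71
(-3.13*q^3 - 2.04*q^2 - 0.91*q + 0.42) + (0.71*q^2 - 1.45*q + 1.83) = -3.13*q^3 - 1.33*q^2 - 2.36*q + 2.25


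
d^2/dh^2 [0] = 0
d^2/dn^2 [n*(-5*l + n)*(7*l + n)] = 4*l + 6*n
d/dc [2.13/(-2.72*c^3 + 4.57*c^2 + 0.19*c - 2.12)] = (17.3808*c^2 - 19.4682*c - 0.4047)/(2.72*c^3 - 4.57*c^2 - 0.19*c + 2.12)^2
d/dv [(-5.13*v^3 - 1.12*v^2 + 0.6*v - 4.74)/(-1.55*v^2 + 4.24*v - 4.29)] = (7.9515*v^4 - 43.5024*v^3 + 62.2043*v^2 - 5.0844*v + 17.5236)/(2.4025*v^4 - 13.144*v^3 + 31.2766*v^2 - 36.3792*v + 18.4041)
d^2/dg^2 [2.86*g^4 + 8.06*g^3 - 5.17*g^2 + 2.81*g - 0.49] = 34.32*g^2 + 48.36*g - 10.34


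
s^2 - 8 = (s - 2*sqrt(2))*(s + 2*sqrt(2))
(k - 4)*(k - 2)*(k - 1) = k^3 - 7*k^2 + 14*k - 8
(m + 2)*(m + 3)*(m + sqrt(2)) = m^3 + sqrt(2)*m^2 + 5*m^2 + 6*m + 5*sqrt(2)*m + 6*sqrt(2)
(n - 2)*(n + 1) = n^2 - n - 2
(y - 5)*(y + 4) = y^2 - y - 20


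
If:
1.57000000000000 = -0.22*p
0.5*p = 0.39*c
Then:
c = -9.15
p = -7.14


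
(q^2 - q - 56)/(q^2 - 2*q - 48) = (q + 7)/(q + 6)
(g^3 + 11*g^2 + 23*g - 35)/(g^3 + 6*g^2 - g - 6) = (g^2 + 12*g + 35)/(g^2 + 7*g + 6)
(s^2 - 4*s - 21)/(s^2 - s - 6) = (-s^2 + 4*s + 21)/(-s^2 + s + 6)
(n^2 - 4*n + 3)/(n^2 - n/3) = 3*(n^2 - 4*n + 3)/(n*(3*n - 1))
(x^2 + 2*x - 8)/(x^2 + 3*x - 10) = (x + 4)/(x + 5)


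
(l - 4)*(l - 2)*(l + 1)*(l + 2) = l^4 - 3*l^3 - 8*l^2 + 12*l + 16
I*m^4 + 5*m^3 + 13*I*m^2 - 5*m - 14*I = (m + 1)*(m - 7*I)*(m + 2*I)*(I*m - I)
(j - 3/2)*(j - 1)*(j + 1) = j^3 - 3*j^2/2 - j + 3/2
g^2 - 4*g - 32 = (g - 8)*(g + 4)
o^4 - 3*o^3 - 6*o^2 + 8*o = o*(o - 4)*(o - 1)*(o + 2)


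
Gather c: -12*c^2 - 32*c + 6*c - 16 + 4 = -12*c^2 - 26*c - 12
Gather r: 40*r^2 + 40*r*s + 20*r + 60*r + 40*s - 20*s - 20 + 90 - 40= 40*r^2 + r*(40*s + 80) + 20*s + 30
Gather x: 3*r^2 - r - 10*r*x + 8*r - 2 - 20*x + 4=3*r^2 + 7*r + x*(-10*r - 20) + 2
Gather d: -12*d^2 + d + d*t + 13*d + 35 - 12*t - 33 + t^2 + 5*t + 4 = -12*d^2 + d*(t + 14) + t^2 - 7*t + 6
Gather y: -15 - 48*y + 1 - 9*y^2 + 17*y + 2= -9*y^2 - 31*y - 12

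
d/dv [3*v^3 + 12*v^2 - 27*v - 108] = 9*v^2 + 24*v - 27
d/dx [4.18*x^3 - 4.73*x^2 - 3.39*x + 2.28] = 12.54*x^2 - 9.46*x - 3.39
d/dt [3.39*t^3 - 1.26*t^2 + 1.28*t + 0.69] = 10.17*t^2 - 2.52*t + 1.28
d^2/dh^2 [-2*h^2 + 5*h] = -4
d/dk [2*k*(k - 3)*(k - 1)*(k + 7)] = 8*k^3 + 18*k^2 - 100*k + 42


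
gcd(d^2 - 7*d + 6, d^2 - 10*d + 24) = d - 6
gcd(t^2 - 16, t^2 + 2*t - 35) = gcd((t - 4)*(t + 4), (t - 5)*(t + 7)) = 1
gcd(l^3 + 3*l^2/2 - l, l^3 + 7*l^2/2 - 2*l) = l^2 - l/2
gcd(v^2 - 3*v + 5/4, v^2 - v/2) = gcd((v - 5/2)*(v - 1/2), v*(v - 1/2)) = v - 1/2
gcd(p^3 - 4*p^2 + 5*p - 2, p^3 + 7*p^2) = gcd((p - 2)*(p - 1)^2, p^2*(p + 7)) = 1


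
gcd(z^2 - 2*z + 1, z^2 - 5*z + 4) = z - 1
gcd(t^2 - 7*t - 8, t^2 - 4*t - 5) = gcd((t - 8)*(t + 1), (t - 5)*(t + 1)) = t + 1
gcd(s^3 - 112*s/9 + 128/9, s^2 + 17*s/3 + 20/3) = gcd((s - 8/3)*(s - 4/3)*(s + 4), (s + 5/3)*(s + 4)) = s + 4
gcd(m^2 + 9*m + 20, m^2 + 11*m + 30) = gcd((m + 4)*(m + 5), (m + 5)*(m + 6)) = m + 5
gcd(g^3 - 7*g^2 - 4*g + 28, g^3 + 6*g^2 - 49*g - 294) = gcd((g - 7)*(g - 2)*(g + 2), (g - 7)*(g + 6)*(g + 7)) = g - 7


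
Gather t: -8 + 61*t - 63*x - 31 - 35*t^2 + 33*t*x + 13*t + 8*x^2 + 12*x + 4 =-35*t^2 + t*(33*x + 74) + 8*x^2 - 51*x - 35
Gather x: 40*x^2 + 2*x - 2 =40*x^2 + 2*x - 2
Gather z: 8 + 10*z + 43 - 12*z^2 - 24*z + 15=-12*z^2 - 14*z + 66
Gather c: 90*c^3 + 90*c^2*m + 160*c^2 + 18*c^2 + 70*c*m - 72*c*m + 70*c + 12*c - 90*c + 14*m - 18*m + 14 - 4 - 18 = 90*c^3 + c^2*(90*m + 178) + c*(-2*m - 8) - 4*m - 8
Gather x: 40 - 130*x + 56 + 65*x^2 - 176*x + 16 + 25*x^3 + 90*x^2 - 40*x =25*x^3 + 155*x^2 - 346*x + 112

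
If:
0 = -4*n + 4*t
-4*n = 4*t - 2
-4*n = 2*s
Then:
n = 1/4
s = -1/2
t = 1/4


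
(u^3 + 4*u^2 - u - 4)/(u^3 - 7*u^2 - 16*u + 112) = (u^2 - 1)/(u^2 - 11*u + 28)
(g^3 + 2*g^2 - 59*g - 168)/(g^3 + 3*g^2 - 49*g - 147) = (g - 8)/(g - 7)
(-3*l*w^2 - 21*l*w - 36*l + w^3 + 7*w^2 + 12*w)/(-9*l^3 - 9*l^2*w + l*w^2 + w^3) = (w^2 + 7*w + 12)/(3*l^2 + 4*l*w + w^2)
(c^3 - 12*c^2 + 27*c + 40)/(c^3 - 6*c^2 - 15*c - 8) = (c - 5)/(c + 1)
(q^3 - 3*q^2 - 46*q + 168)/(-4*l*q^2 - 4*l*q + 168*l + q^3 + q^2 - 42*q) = (q - 4)/(-4*l + q)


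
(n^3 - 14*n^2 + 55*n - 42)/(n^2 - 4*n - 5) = (-n^3 + 14*n^2 - 55*n + 42)/(-n^2 + 4*n + 5)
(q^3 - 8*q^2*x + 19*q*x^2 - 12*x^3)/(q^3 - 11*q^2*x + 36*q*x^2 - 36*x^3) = (q^2 - 5*q*x + 4*x^2)/(q^2 - 8*q*x + 12*x^2)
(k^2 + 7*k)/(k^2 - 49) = k/(k - 7)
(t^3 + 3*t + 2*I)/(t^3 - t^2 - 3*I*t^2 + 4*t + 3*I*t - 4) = (t^2 - I*t + 2)/(t^2 - t*(1 + 4*I) + 4*I)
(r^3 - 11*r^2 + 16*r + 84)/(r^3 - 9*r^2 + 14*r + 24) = (r^2 - 5*r - 14)/(r^2 - 3*r - 4)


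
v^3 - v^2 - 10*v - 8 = (v - 4)*(v + 1)*(v + 2)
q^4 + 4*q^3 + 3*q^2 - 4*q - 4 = (q - 1)*(q + 1)*(q + 2)^2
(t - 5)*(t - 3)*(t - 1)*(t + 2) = t^4 - 7*t^3 + 5*t^2 + 31*t - 30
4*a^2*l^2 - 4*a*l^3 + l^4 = l^2*(-2*a + l)^2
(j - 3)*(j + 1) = j^2 - 2*j - 3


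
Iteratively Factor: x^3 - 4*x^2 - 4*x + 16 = (x - 4)*(x^2 - 4) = (x - 4)*(x - 2)*(x + 2)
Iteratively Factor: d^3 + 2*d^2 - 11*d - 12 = (d + 4)*(d^2 - 2*d - 3) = (d - 3)*(d + 4)*(d + 1)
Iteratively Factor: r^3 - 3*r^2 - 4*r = (r + 1)*(r^2 - 4*r) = r*(r + 1)*(r - 4)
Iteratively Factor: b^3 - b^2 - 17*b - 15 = (b + 1)*(b^2 - 2*b - 15) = (b - 5)*(b + 1)*(b + 3)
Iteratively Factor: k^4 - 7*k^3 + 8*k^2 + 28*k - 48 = (k - 4)*(k^3 - 3*k^2 - 4*k + 12) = (k - 4)*(k - 3)*(k^2 - 4) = (k - 4)*(k - 3)*(k - 2)*(k + 2)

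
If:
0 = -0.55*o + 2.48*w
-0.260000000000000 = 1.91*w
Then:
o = -0.61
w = -0.14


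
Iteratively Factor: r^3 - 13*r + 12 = (r - 3)*(r^2 + 3*r - 4) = (r - 3)*(r - 1)*(r + 4)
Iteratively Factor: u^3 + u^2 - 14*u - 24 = (u + 3)*(u^2 - 2*u - 8) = (u - 4)*(u + 3)*(u + 2)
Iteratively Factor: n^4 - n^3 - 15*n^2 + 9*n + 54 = (n - 3)*(n^3 + 2*n^2 - 9*n - 18) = (n - 3)*(n + 2)*(n^2 - 9) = (n - 3)*(n + 2)*(n + 3)*(n - 3)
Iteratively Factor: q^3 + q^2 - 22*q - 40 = (q + 2)*(q^2 - q - 20) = (q - 5)*(q + 2)*(q + 4)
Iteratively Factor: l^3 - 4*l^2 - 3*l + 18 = (l - 3)*(l^2 - l - 6) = (l - 3)*(l + 2)*(l - 3)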